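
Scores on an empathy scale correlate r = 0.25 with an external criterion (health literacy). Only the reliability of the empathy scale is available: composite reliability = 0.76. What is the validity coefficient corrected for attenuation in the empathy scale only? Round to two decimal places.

Single correction: r_c = r_obs / √r_xx = 0.25 / √0.76 = 0.25 / 0.8718 ≈ 0.29.

0.29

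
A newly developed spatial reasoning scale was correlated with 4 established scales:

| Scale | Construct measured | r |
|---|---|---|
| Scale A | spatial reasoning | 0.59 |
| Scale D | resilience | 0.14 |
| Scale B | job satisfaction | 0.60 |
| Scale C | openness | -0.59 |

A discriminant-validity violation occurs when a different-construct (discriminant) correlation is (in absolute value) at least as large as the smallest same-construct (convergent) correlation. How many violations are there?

2

Convergent (same construct = spatial reasoning): Scale A.
Smallest convergent = 0.59. Discriminant |r|: 0.14, 0.60, 0.59; count ≥ 0.59 → 2.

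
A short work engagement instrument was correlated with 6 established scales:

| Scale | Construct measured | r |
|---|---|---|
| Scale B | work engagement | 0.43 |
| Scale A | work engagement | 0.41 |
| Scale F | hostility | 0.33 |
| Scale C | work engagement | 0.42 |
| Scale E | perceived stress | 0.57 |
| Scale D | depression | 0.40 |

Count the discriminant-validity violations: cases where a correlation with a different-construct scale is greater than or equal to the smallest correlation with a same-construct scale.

Convergent (same construct = work engagement): Scale B, Scale A, Scale C.
Smallest convergent = 0.41. Discriminant values: 0.33, 0.57, 0.40; count ≥ 0.41 → 1.

1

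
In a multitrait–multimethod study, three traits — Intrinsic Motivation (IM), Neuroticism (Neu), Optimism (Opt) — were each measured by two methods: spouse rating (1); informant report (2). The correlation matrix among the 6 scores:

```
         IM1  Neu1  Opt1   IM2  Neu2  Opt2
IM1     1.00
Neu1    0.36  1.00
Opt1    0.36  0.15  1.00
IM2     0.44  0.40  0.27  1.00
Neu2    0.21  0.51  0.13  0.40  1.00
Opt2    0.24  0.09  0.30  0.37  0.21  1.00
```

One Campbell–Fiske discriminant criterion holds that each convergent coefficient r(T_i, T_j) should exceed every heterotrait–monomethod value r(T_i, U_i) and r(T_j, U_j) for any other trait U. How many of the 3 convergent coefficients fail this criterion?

1

Checking each validity diagonal entry against its comparison values:
IM (methods 1·2): 0.44 vs {0.36, 0.40, 0.36, 0.37} → pass.
Neu (methods 1·2): 0.51 vs {0.36, 0.40, 0.15, 0.21} → pass.
Opt (methods 1·2): 0.30 vs {0.36, 0.37, 0.15, 0.21} → fail.
1 of 3 fail.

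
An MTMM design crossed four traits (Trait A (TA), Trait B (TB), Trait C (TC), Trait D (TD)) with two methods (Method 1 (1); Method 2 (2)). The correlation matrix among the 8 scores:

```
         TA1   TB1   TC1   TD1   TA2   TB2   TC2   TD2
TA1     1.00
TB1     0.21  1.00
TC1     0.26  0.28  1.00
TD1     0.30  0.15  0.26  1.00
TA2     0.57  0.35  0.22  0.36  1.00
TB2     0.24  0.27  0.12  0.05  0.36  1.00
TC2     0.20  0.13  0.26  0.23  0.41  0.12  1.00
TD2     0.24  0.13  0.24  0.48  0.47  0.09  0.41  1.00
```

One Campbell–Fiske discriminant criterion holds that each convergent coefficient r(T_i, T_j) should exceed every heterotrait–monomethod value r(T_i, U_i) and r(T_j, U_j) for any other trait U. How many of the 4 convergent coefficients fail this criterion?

Convergent coefficients and their comparison sets:
TA (methods 1·2): 0.57 vs {0.21, 0.36, 0.26, 0.41, 0.30, 0.47} → pass.
TB (methods 1·2): 0.27 vs {0.21, 0.36, 0.28, 0.12, 0.15, 0.09} → fail.
TC (methods 1·2): 0.26 vs {0.26, 0.41, 0.28, 0.12, 0.26, 0.41} → fail.
TD (methods 1·2): 0.48 vs {0.30, 0.47, 0.15, 0.09, 0.26, 0.41} → pass.
2 of 4 fail.

2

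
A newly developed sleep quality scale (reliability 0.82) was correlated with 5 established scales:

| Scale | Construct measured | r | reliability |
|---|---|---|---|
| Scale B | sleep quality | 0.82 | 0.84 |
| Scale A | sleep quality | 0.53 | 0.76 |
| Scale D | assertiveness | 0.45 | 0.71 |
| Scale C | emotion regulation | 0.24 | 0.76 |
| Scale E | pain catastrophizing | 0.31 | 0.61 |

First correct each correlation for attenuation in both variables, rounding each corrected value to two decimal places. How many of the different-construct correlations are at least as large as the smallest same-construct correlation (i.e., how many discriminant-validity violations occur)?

Disattenuated r (r / √(r_scale · r_new)):
  Scale B (conv): 0.82 / √(0.84·0.82) = 0.99
  Scale A (conv): 0.53 / √(0.76·0.82) = 0.67
  Scale D (disc): 0.45 / √(0.71·0.82) = 0.59
  Scale C (disc): 0.24 / √(0.76·0.82) = 0.30
  Scale E (disc): 0.31 / √(0.61·0.82) = 0.44
Smallest convergent = 0.67. Discriminant values: 0.59, 0.30, 0.44; count ≥ 0.67 → 0.

0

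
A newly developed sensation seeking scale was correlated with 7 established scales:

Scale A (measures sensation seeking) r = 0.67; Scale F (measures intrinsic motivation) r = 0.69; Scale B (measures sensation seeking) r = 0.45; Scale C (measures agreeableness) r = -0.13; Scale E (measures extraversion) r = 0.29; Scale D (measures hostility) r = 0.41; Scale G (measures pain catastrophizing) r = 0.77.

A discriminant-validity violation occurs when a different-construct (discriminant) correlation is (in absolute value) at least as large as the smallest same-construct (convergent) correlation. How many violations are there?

Convergent (same construct = sensation seeking): Scale A, Scale B.
Smallest convergent = 0.45. Discriminant |r|: 0.69, 0.13, 0.29, 0.41, 0.77; count ≥ 0.45 → 2.

2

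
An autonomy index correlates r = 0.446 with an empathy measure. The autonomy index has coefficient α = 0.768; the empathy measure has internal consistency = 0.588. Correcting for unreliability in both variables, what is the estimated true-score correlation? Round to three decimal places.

0.664

r_true = r_obs / √(r_xx · r_yy) = 0.446 / √(0.768 × 0.588) = 0.446 / √0.451584 = 0.446 / 0.6720 ≈ 0.664.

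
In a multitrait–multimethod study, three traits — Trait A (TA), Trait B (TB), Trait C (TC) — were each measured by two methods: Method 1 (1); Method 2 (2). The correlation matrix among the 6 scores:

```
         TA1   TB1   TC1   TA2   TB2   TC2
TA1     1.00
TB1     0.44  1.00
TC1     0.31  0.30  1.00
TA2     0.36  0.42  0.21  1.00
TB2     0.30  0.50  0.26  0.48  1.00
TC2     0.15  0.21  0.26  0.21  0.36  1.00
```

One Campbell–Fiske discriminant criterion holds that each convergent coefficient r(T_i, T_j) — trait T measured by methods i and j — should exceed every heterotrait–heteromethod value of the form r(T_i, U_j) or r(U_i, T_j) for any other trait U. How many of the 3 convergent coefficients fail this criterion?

Checking each validity diagonal entry against its comparison values:
TA (methods 1·2): 0.36 vs {0.30, 0.42, 0.15, 0.21} → fail.
TB (methods 1·2): 0.50 vs {0.42, 0.30, 0.21, 0.26} → pass.
TC (methods 1·2): 0.26 vs {0.21, 0.15, 0.26, 0.21} → fail.
2 of 3 fail.

2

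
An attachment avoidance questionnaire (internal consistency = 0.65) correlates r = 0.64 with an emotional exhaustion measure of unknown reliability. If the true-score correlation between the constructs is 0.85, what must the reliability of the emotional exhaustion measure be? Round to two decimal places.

r_true = r_obs / √(r_xx · r_yy) ⇒ 0.85 = 0.64 / √(0.65 · r_yy).
√(0.65 · r_yy) = 0.64 / 0.85 = 0.7529; 0.65 · r_yy = 0.5669; r_yy = 0.5669 / 0.65 ≈ 0.87.

0.87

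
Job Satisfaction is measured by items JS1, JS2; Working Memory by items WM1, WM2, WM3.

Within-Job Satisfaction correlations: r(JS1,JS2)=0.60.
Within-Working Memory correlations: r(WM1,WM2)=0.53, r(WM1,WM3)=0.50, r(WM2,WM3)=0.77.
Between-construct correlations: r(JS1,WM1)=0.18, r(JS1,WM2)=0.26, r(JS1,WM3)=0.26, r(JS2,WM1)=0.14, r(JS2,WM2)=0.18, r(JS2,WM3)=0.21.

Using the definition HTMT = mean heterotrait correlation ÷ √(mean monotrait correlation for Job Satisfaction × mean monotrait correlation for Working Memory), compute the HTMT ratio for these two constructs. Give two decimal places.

Mean heterotrait r = 1.23/6 = 0.2050.
Mean within-JS = 0.60/1 = 0.6000; mean within-WM = 1.80/3 = 0.6000.
Geometric mean = √(0.6000 × 0.6000) = 0.6000.
HTMT = 0.2050 / 0.6000 = 0.34.

0.34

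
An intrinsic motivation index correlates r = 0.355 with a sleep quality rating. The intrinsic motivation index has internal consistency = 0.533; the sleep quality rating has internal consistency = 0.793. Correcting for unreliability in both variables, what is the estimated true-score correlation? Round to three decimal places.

r_true = r_obs / √(r_xx · r_yy) = 0.355 / √(0.533 × 0.793) = 0.355 / √0.422669 = 0.355 / 0.6501 ≈ 0.546.

0.546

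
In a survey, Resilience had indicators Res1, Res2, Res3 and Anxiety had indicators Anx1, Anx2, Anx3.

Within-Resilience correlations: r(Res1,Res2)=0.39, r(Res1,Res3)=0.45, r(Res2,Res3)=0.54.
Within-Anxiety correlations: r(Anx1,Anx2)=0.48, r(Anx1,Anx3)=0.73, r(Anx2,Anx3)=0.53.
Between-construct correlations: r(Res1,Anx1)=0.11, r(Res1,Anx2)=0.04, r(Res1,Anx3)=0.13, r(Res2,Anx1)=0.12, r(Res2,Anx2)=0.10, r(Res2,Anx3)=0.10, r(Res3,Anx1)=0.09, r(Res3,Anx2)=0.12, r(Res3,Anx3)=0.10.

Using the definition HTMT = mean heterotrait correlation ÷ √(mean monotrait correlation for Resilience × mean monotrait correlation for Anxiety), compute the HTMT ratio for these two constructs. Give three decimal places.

Between-construct mean = 0.91/9 = 0.1011.
Mean within-Res = 1.38/3 = 0.4600; mean within-Anx = 1.74/3 = 0.5800.
Geometric mean = √(0.4600 × 0.5800) = 0.5165.
HTMT = 0.1011 / 0.5165 = 0.196.

0.196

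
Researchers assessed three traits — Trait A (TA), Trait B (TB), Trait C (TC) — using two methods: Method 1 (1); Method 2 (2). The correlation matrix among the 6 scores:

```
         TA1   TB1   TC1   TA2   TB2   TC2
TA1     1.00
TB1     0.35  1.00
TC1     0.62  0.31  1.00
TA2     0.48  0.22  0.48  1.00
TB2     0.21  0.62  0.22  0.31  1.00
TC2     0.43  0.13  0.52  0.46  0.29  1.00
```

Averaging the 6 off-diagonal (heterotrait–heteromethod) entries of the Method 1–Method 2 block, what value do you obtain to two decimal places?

0.28

HTHM values (method 1 × method 2): 0.21, 0.43, 0.22, 0.13, 0.48, 0.22; mean = 1.69/6 = 0.28.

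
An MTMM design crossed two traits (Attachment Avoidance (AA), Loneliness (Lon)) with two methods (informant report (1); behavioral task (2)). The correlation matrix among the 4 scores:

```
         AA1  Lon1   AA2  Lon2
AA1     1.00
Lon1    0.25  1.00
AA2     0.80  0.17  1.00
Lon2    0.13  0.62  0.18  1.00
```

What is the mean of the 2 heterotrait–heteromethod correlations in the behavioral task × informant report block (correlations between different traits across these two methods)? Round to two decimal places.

HTHM values (method 2 × method 1): 0.17, 0.13; mean = 0.30/2 = 0.15.

0.15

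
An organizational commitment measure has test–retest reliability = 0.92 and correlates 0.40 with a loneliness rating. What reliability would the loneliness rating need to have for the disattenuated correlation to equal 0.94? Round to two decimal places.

r_true = r_obs / √(r_xx · r_yy) ⇒ 0.94 = 0.40 / √(0.92 · r_yy).
√(0.92 · r_yy) = 0.40 / 0.94 = 0.4255; 0.92 · r_yy = 0.1811; r_yy = 0.1811 / 0.92 ≈ 0.20.

0.20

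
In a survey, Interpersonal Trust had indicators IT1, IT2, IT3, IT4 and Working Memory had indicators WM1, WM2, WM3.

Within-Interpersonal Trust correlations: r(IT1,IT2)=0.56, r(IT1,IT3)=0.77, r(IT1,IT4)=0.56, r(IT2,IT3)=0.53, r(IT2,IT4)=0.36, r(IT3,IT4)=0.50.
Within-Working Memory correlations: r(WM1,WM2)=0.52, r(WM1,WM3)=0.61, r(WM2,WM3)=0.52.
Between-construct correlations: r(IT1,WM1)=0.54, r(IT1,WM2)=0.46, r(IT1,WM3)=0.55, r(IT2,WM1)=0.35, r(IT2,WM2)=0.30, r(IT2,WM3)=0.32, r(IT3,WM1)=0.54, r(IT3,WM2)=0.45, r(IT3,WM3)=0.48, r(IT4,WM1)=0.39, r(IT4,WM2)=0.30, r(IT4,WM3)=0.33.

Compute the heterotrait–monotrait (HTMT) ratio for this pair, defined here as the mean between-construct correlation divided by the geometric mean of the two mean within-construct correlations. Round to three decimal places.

Mean between = 5.01/12 = 0.4175.
Mean within-IT = 3.28/6 = 0.5467; mean within-WM = 1.65/3 = 0.5500.
Geometric mean = √(0.5467 × 0.5500) = 0.5483.
HTMT = 0.4175 / 0.5483 = 0.761.

0.761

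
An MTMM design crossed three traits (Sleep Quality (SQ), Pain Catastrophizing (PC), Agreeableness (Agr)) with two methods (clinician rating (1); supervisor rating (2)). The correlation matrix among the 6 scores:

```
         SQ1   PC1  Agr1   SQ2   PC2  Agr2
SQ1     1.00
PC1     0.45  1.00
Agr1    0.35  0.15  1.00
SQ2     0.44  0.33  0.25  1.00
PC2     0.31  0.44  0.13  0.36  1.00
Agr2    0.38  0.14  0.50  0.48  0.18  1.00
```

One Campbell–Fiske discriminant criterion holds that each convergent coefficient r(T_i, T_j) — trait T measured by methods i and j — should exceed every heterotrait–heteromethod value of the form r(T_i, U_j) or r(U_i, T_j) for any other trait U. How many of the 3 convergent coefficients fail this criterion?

0

Each convergent coefficient versus the relevant comparison correlations:
SQ (methods 1·2): 0.44 vs {0.31, 0.33, 0.38, 0.25} → pass.
PC (methods 1·2): 0.44 vs {0.33, 0.31, 0.14, 0.13} → pass.
Agr (methods 1·2): 0.50 vs {0.25, 0.38, 0.13, 0.14} → pass.
0 of 3 fail.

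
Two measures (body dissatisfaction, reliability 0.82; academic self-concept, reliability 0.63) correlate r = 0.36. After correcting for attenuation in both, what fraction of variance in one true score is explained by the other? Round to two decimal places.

Disattenuated r = 0.36 / √(0.82 × 0.63) = 0.36 / 0.7187 = 0.5009.
Shared true-score variance = 0.5009² = 0.2509 ≈ 0.25.

0.25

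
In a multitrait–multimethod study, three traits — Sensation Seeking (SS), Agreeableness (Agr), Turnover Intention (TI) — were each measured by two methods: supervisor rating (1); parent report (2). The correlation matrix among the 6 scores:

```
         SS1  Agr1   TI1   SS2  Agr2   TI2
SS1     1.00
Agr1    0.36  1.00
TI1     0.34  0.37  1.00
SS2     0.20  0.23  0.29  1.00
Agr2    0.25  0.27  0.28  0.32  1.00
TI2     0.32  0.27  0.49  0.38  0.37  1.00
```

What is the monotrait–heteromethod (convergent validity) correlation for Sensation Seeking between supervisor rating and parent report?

Same trait (SS), different methods: r(SS1, SS2) = 0.20.

0.20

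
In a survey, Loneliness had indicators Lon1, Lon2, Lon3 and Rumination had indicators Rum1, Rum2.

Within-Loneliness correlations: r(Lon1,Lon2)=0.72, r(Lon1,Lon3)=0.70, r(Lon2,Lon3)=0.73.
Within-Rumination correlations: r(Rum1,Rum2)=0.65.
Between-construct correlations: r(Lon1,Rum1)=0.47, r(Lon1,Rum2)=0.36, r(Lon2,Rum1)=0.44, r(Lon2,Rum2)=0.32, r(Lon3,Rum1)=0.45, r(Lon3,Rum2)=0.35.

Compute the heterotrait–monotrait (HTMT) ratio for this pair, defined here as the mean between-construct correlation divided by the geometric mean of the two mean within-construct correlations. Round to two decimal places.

Mean heterotrait r = 2.39/6 = 0.3983.
Mean within-Lon = 2.15/3 = 0.7167; mean within-Rum = 0.65/1 = 0.6500.
Geometric mean = √(0.7167 × 0.6500) = 0.6825.
HTMT = 0.3983 / 0.6825 = 0.58.

0.58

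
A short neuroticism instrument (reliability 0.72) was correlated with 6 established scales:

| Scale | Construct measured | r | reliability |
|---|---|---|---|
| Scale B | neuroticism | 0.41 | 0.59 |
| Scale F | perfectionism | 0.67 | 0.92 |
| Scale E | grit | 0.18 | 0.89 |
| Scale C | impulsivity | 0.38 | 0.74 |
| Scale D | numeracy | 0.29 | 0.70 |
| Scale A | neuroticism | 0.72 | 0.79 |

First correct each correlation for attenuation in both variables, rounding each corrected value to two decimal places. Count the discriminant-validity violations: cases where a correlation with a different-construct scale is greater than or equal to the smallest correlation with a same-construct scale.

1

Disattenuated r (r / √(r_scale · r_new)):
  Scale B (conv): 0.41 / √(0.59·0.72) = 0.63
  Scale F (disc): 0.67 / √(0.92·0.72) = 0.82
  Scale E (disc): 0.18 / √(0.89·0.72) = 0.22
  Scale C (disc): 0.38 / √(0.74·0.72) = 0.52
  Scale D (disc): 0.29 / √(0.70·0.72) = 0.41
  Scale A (conv): 0.72 / √(0.79·0.72) = 0.95
Smallest convergent = 0.63. Discriminant values: 0.82, 0.22, 0.52, 0.41; count ≥ 0.63 → 1.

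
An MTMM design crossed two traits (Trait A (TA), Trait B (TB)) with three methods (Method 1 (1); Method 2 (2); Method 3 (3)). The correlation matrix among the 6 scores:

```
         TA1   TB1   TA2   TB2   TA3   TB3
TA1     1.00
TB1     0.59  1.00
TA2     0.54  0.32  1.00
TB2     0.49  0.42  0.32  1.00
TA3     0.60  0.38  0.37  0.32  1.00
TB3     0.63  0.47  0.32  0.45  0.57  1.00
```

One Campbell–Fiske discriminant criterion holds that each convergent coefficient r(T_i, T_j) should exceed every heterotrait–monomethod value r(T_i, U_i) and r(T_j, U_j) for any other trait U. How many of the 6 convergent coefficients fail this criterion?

5

Convergent coefficients and their comparison sets:
TA (methods 1·2): 0.54 vs {0.59, 0.32} → fail.
TA (methods 1·3): 0.60 vs {0.59, 0.57} → pass.
TA (methods 2·3): 0.37 vs {0.32, 0.57} → fail.
TB (methods 1·2): 0.42 vs {0.59, 0.32} → fail.
TB (methods 1·3): 0.47 vs {0.59, 0.57} → fail.
TB (methods 2·3): 0.45 vs {0.32, 0.57} → fail.
5 of 6 fail.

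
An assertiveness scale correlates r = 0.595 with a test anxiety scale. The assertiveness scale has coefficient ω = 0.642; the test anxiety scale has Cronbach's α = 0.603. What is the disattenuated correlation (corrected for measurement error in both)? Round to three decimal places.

0.956

r_true = r_obs / √(r_xx · r_yy) = 0.595 / √(0.642 × 0.603) = 0.595 / √0.387126 = 0.595 / 0.6222 ≈ 0.956.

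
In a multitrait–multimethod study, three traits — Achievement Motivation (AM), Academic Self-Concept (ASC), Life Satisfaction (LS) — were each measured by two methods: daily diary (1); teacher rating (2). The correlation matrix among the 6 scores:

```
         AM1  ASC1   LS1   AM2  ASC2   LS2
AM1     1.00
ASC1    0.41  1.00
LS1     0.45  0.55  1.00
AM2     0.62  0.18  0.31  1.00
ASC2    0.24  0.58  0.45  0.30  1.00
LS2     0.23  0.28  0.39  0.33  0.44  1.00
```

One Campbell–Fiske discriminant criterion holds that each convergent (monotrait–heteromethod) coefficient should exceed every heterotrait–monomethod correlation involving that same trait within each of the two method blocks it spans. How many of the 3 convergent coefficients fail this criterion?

Each convergent coefficient versus the relevant comparison correlations:
AM (methods 1·2): 0.62 vs {0.41, 0.30, 0.45, 0.33} → pass.
ASC (methods 1·2): 0.58 vs {0.41, 0.30, 0.55, 0.44} → pass.
LS (methods 1·2): 0.39 vs {0.45, 0.33, 0.55, 0.44} → fail.
1 of 3 fail.

1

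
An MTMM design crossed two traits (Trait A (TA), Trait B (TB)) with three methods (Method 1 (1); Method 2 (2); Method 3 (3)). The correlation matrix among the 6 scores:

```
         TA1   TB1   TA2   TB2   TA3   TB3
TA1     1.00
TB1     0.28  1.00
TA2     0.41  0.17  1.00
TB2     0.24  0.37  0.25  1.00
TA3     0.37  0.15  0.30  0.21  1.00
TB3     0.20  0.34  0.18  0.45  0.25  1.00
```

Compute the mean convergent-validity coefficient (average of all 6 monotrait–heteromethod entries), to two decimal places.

Convergent values: 0.41, 0.37, 0.30, 0.37, 0.34, 0.45; mean = 2.24/6 = 0.37.

0.37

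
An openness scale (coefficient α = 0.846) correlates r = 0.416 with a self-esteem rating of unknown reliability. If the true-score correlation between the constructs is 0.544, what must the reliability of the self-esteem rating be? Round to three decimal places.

0.691

r_true = r_obs / √(r_xx · r_yy) ⇒ 0.544 = 0.416 / √(0.846 · r_yy).
√(0.846 · r_yy) = 0.416 / 0.544 = 0.7647; 0.846 · r_yy = 0.5848; r_yy = 0.5848 / 0.846 ≈ 0.691.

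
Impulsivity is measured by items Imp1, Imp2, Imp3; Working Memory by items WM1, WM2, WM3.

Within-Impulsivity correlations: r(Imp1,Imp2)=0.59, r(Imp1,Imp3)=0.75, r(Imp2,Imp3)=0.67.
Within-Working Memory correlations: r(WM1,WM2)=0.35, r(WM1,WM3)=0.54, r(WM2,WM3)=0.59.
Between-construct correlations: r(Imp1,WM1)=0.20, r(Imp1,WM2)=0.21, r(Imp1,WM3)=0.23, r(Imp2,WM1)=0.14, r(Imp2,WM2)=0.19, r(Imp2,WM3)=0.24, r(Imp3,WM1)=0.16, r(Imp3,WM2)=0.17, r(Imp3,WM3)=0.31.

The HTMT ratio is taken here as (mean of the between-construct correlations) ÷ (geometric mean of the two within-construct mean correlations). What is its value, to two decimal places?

0.36

Mean between = 1.85/9 = 0.2056.
Mean within-Imp = 2.01/3 = 0.6700; mean within-WM = 1.48/3 = 0.4933.
Geometric mean = √(0.6700 × 0.4933) = 0.5749.
HTMT = 0.2056 / 0.5749 = 0.36.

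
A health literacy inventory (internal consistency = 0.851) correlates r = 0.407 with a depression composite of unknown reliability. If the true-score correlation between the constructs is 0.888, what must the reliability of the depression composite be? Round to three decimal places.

r_true = r_obs / √(r_xx · r_yy) ⇒ 0.888 = 0.407 / √(0.851 · r_yy).
√(0.851 · r_yy) = 0.407 / 0.888 = 0.4583; 0.851 · r_yy = 0.2100; r_yy = 0.2100 / 0.851 ≈ 0.247.

0.247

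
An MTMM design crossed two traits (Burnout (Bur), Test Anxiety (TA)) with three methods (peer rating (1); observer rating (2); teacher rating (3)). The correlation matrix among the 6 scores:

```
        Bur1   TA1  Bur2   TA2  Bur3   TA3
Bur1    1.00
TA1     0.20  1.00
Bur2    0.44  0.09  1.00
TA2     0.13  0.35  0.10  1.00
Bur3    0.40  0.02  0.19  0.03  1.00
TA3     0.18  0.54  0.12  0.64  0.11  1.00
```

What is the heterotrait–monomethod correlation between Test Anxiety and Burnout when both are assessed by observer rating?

0.10

Different traits, same method: r(TA2, Bur2) = 0.10.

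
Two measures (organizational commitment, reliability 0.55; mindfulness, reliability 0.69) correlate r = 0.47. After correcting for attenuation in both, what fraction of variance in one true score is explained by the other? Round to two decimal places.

0.58

Disattenuated r = 0.47 / √(0.55 × 0.69) = 0.47 / 0.6160 = 0.7630.
Shared true-score variance = 0.7630² = 0.5822 ≈ 0.58.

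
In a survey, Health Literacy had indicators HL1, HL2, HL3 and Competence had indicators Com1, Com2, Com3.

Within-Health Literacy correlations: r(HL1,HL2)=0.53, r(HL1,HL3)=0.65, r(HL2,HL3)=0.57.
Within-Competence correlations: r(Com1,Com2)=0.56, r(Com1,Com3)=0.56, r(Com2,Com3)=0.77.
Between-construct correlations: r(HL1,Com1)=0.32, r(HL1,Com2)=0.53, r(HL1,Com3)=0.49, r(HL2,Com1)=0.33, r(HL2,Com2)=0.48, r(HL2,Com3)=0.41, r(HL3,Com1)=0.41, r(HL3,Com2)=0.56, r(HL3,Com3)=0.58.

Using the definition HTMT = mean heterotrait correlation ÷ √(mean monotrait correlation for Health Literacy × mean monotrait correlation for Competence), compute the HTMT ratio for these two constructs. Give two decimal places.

Mean between = 4.11/9 = 0.4567.
Mean within-HL = 1.75/3 = 0.5833; mean within-Com = 1.89/3 = 0.6300.
Geometric mean = √(0.5833 × 0.6300) = 0.6062.
HTMT = 0.4567 / 0.6062 = 0.75.

0.75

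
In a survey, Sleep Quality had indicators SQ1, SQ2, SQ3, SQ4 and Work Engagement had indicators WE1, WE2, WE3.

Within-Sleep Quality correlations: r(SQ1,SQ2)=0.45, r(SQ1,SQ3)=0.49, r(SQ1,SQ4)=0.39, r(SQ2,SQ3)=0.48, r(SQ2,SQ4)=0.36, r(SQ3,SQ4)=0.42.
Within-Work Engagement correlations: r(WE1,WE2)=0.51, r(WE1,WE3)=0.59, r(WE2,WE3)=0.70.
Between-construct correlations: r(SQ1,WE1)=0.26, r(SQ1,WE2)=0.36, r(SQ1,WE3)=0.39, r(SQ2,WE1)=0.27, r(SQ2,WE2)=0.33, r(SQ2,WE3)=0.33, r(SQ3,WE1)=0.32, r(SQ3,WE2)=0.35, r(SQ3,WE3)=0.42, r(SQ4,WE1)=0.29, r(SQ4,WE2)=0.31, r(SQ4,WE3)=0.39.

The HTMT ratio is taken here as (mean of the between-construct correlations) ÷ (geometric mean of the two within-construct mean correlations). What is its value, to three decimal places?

Between-construct mean = 4.02/12 = 0.3350.
Mean within-SQ = 2.59/6 = 0.4317; mean within-WE = 1.80/3 = 0.6000.
Geometric mean = √(0.4317 × 0.6000) = 0.5089.
HTMT = 0.3350 / 0.5089 = 0.658.

0.658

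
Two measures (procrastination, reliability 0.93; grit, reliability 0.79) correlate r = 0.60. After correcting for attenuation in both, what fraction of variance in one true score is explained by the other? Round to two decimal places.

Disattenuated r = 0.60 / √(0.93 × 0.79) = 0.60 / 0.8571 = 0.7000.
Shared true-score variance = 0.7000² = 0.4900 ≈ 0.49.

0.49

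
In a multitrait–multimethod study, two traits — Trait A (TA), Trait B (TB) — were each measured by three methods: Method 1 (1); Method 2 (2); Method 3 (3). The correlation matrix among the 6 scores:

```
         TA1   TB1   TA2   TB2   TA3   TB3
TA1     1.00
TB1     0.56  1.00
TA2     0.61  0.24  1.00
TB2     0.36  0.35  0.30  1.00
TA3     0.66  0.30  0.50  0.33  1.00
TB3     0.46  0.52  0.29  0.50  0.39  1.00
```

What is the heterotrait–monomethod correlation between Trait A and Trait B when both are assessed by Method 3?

0.39

Different traits, same method: r(TA3, TB3) = 0.39.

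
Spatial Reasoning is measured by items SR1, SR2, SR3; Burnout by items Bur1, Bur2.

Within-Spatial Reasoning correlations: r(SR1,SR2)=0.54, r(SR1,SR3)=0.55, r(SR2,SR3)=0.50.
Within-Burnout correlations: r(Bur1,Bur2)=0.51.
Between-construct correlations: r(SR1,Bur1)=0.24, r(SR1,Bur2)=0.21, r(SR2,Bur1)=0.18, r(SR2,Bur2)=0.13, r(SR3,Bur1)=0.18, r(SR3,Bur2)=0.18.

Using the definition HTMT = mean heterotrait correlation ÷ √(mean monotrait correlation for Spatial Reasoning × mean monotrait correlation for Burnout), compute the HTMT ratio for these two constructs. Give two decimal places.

Mean heterotrait r = 1.12/6 = 0.1867.
Mean within-SR = 1.59/3 = 0.5300; mean within-Bur = 0.51/1 = 0.5100.
Geometric mean = √(0.5300 × 0.5100) = 0.5199.
HTMT = 0.1867 / 0.5199 = 0.36.

0.36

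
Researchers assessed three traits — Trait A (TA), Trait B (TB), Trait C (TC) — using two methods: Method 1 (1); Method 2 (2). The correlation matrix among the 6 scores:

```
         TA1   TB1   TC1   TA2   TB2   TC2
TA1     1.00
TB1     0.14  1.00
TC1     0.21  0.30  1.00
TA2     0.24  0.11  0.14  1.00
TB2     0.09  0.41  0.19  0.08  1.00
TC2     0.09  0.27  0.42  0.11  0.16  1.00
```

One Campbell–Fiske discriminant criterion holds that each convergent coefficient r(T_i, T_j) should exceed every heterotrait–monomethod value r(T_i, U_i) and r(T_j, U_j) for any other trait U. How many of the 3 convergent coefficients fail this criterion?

0

Each convergent coefficient versus the relevant comparison correlations:
TA (methods 1·2): 0.24 vs {0.14, 0.08, 0.21, 0.11} → pass.
TB (methods 1·2): 0.41 vs {0.14, 0.08, 0.30, 0.16} → pass.
TC (methods 1·2): 0.42 vs {0.21, 0.11, 0.30, 0.16} → pass.
0 of 3 fail.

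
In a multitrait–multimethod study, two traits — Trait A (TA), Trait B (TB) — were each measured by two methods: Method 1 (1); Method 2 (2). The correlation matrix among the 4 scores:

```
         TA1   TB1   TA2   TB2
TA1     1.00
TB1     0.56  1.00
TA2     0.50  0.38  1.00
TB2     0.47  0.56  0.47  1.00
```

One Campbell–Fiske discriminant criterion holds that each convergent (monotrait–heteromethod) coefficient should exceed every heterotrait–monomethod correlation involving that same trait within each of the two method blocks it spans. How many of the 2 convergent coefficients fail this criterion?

2

Checking each validity diagonal entry against its comparison values:
TA (methods 1·2): 0.50 vs {0.56, 0.47} → fail.
TB (methods 1·2): 0.56 vs {0.56, 0.47} → fail.
2 of 2 fail.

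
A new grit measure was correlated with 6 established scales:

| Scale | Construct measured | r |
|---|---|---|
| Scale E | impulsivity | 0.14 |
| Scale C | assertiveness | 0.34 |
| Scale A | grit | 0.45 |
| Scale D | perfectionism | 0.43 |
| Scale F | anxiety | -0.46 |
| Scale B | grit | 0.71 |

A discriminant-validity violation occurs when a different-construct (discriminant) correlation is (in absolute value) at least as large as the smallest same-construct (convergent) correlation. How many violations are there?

Convergent (same construct = grit): Scale A, Scale B.
Smallest convergent = 0.45. Discriminant |r|: 0.14, 0.34, 0.43, 0.46; count ≥ 0.45 → 1.

1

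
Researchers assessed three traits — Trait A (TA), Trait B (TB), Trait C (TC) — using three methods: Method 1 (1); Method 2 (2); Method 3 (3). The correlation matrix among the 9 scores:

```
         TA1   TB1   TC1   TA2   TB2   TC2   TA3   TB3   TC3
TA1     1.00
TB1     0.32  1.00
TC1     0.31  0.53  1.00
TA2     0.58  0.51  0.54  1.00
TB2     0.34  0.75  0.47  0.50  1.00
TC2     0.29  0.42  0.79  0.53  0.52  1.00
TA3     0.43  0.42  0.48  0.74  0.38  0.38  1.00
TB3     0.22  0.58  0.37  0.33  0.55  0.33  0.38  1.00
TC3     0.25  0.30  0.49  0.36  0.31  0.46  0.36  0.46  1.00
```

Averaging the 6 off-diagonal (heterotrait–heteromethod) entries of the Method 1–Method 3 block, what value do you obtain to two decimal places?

0.34

HTHM values (method 1 × method 3): 0.22, 0.25, 0.42, 0.30, 0.48, 0.37; mean = 2.04/6 = 0.34.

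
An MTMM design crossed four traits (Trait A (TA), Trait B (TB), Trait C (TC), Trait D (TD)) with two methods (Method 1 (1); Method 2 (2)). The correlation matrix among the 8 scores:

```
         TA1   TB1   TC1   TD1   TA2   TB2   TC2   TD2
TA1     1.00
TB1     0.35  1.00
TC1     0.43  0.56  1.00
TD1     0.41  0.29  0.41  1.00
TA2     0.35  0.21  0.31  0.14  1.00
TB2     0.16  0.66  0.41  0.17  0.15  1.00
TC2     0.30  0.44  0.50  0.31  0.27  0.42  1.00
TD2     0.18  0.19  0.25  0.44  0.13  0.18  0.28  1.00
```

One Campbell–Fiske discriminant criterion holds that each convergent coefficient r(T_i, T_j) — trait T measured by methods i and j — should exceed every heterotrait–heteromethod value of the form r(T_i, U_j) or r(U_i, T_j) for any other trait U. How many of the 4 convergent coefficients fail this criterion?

Convergent coefficients and their comparison sets:
TA (methods 1·2): 0.35 vs {0.16, 0.21, 0.30, 0.31, 0.18, 0.14} → pass.
TB (methods 1·2): 0.66 vs {0.21, 0.16, 0.44, 0.41, 0.19, 0.17} → pass.
TC (methods 1·2): 0.50 vs {0.31, 0.30, 0.41, 0.44, 0.25, 0.31} → pass.
TD (methods 1·2): 0.44 vs {0.14, 0.18, 0.17, 0.19, 0.31, 0.25} → pass.
0 of 4 fail.

0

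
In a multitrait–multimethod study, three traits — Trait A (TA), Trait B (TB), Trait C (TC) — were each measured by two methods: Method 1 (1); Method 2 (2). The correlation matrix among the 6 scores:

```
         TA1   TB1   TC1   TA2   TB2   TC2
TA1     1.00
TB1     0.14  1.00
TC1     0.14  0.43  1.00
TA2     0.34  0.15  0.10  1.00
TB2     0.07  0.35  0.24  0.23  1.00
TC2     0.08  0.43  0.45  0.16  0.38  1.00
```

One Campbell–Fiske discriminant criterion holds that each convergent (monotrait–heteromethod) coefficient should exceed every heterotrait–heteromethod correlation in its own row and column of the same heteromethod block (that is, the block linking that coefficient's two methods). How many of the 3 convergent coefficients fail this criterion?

Checking each validity diagonal entry against its comparison values:
TA (methods 1·2): 0.34 vs {0.07, 0.15, 0.08, 0.10} → pass.
TB (methods 1·2): 0.35 vs {0.15, 0.07, 0.43, 0.24} → fail.
TC (methods 1·2): 0.45 vs {0.10, 0.08, 0.24, 0.43} → pass.
1 of 3 fail.

1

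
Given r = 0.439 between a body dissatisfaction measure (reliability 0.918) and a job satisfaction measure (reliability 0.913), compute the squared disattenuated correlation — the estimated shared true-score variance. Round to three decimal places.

Disattenuated r = 0.439 / √(0.918 × 0.913) = 0.439 / 0.9155 = 0.4795.
Shared true-score variance = 0.4795² = 0.2299 ≈ 0.230.

0.230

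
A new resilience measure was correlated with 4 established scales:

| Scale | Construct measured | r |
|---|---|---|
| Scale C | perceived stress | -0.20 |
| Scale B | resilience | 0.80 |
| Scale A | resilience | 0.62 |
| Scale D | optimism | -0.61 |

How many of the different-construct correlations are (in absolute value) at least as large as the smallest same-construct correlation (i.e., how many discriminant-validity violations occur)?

0

Convergent (same construct = resilience): Scale B, Scale A.
Smallest convergent = 0.62. Discriminant |r|: 0.20, 0.61; count ≥ 0.62 → 0.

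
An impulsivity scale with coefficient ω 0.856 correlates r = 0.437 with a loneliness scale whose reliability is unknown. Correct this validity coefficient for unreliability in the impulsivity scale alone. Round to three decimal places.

0.472

Single correction: r_c = r_obs / √r_xx = 0.437 / √0.856 = 0.437 / 0.9252 ≈ 0.472.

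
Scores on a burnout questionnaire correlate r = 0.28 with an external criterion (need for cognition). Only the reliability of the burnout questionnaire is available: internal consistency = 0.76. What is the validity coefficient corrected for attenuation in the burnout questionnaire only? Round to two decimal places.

Single correction: r_c = r_obs / √r_xx = 0.28 / √0.76 = 0.28 / 0.8718 ≈ 0.32.

0.32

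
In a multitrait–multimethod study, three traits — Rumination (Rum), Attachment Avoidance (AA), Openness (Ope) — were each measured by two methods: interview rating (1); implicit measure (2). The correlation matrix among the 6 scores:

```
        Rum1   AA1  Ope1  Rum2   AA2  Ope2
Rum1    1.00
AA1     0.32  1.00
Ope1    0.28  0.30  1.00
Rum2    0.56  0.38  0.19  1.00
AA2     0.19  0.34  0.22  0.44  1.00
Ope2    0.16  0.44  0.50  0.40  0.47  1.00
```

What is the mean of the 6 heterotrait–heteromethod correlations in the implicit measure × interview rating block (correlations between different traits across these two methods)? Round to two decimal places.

HTHM values (method 2 × method 1): 0.38, 0.19, 0.19, 0.22, 0.16, 0.44; mean = 1.58/6 = 0.26.

0.26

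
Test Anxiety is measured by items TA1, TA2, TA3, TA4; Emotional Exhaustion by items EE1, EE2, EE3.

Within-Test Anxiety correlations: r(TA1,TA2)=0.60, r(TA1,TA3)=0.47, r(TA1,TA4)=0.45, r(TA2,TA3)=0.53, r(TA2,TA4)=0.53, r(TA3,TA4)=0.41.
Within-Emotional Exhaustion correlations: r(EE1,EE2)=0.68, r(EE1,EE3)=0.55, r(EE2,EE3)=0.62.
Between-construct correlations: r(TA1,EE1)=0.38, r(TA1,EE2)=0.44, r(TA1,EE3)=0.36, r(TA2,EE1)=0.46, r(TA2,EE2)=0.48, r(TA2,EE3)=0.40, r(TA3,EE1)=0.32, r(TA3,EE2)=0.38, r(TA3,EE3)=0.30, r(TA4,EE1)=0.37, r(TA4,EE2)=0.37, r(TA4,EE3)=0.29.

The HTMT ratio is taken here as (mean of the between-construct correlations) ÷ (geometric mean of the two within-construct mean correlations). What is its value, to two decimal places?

0.68

Between-construct mean = 4.55/12 = 0.3792.
Mean within-TA = 2.99/6 = 0.4983; mean within-EE = 1.85/3 = 0.6167.
Geometric mean = √(0.4983 × 0.6167) = 0.5543.
HTMT = 0.3792 / 0.5543 = 0.68.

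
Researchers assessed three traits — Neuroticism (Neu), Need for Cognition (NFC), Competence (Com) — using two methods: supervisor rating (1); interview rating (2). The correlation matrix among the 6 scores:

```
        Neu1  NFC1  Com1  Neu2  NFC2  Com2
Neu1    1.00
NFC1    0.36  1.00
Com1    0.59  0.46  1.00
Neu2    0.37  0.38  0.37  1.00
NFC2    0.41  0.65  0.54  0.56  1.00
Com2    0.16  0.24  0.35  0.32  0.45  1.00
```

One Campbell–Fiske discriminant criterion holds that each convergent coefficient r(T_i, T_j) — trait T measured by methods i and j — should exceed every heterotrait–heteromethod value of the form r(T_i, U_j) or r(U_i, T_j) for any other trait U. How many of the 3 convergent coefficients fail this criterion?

Checking each validity diagonal entry against its comparison values:
Neu (methods 1·2): 0.37 vs {0.41, 0.38, 0.16, 0.37} → fail.
NFC (methods 1·2): 0.65 vs {0.38, 0.41, 0.24, 0.54} → pass.
Com (methods 1·2): 0.35 vs {0.37, 0.16, 0.54, 0.24} → fail.
2 of 3 fail.

2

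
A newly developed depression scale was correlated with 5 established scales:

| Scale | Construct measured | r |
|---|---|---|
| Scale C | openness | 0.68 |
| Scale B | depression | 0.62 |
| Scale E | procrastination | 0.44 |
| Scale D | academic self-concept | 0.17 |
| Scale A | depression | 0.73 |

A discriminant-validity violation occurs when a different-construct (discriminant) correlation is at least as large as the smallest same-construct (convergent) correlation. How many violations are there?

1

Convergent (same construct = depression): Scale B, Scale A.
Smallest convergent = 0.62. Discriminant values: 0.68, 0.44, 0.17; count ≥ 0.62 → 1.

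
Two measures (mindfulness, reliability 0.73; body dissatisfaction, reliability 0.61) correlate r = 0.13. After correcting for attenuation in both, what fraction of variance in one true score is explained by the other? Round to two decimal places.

Disattenuated r = 0.13 / √(0.73 × 0.61) = 0.13 / 0.6673 = 0.1948.
Shared true-score variance = 0.1948² = 0.0379 ≈ 0.04.

0.04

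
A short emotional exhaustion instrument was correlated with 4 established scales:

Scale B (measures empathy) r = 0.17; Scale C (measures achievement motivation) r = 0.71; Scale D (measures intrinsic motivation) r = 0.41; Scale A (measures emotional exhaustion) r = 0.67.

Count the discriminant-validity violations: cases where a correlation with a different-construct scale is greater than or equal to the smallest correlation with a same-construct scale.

Convergent (same construct = emotional exhaustion): Scale A.
Smallest convergent = 0.67. Discriminant values: 0.17, 0.71, 0.41; count ≥ 0.67 → 1.

1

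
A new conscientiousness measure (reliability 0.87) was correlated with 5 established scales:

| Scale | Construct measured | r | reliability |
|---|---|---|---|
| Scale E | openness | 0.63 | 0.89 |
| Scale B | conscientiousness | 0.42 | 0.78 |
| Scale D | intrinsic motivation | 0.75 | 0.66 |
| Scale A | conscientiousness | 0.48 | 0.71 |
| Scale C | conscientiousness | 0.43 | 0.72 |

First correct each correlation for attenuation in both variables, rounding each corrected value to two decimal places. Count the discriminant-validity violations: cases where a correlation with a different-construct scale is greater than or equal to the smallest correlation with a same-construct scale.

2

Disattenuated r (r / √(r_scale · r_new)):
  Scale E (disc): 0.63 / √(0.89·0.87) = 0.72
  Scale B (conv): 0.42 / √(0.78·0.87) = 0.51
  Scale D (disc): 0.75 / √(0.66·0.87) = 0.99
  Scale A (conv): 0.48 / √(0.71·0.87) = 0.61
  Scale C (conv): 0.43 / √(0.72·0.87) = 0.54
Smallest convergent = 0.51. Discriminant values: 0.72, 0.99; count ≥ 0.51 → 2.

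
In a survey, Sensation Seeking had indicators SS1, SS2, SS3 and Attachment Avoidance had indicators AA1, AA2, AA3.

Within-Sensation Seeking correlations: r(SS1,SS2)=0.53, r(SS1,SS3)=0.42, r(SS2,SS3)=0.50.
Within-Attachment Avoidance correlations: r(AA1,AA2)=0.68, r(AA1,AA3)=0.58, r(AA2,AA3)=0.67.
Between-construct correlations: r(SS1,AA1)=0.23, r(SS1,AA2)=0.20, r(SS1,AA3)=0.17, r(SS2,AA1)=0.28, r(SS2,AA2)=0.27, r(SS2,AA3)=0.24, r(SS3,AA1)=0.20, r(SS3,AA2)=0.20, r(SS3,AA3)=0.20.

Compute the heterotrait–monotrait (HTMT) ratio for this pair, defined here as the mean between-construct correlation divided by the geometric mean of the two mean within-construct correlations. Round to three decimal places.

Mean heterotrait r = 1.99/9 = 0.2211.
Mean within-SS = 1.45/3 = 0.4833; mean within-AA = 1.93/3 = 0.6433.
Geometric mean = √(0.4833 × 0.6433) = 0.5576.
HTMT = 0.2211 / 0.5576 = 0.397.

0.397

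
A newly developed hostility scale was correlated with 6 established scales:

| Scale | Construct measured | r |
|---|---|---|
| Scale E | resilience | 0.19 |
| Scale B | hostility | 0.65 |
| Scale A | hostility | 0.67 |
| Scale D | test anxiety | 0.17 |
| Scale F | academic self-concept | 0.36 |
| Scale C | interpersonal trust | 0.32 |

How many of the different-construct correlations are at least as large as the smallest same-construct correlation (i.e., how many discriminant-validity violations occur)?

Convergent (same construct = hostility): Scale B, Scale A.
Smallest convergent = 0.65. Discriminant values: 0.19, 0.17, 0.36, 0.32; count ≥ 0.65 → 0.

0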